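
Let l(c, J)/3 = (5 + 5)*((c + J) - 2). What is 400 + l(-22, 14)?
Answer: 100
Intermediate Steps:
l(c, J) = -60 + 30*J + 30*c (l(c, J) = 3*((5 + 5)*((c + J) - 2)) = 3*(10*((J + c) - 2)) = 3*(10*(-2 + J + c)) = 3*(-20 + 10*J + 10*c) = -60 + 30*J + 30*c)
400 + l(-22, 14) = 400 + (-60 + 30*14 + 30*(-22)) = 400 + (-60 + 420 - 660) = 400 - 300 = 100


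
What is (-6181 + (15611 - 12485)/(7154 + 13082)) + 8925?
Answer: 27765355/10118 ≈ 2744.2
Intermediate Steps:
(-6181 + (15611 - 12485)/(7154 + 13082)) + 8925 = (-6181 + 3126/20236) + 8925 = (-6181 + 3126*(1/20236)) + 8925 = (-6181 + 1563/10118) + 8925 = -62537795/10118 + 8925 = 27765355/10118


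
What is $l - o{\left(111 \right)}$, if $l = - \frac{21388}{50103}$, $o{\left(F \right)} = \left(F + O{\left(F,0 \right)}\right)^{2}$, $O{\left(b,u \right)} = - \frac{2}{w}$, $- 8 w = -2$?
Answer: $- \frac{531564115}{50103} \approx -10609.0$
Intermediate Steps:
$w = \frac{1}{4}$ ($w = \left(- \frac{1}{8}\right) \left(-2\right) = \frac{1}{4} \approx 0.25$)
$O{\left(b,u \right)} = -8$ ($O{\left(b,u \right)} = - 2 \frac{1}{\frac{1}{4}} = \left(-2\right) 4 = -8$)
$o{\left(F \right)} = \left(-8 + F\right)^{2}$ ($o{\left(F \right)} = \left(F - 8\right)^{2} = \left(-8 + F\right)^{2}$)
$l = - \frac{21388}{50103}$ ($l = \left(-21388\right) \frac{1}{50103} = - \frac{21388}{50103} \approx -0.42688$)
$l - o{\left(111 \right)} = - \frac{21388}{50103} - \left(-8 + 111\right)^{2} = - \frac{21388}{50103} - 103^{2} = - \frac{21388}{50103} - 10609 = - \frac{531564115}{50103}$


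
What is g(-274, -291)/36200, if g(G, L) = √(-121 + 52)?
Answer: I*√69/36200 ≈ 0.00022946*I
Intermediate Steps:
g(G, L) = I*√69 (g(G, L) = √(-69) = I*√69)
g(-274, -291)/36200 = (I*√69)/36200 = (I*√69)*(1/36200) = I*√69/36200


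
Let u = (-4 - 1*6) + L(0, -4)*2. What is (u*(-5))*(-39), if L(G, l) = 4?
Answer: -390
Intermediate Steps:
u = -2 (u = (-4 - 1*6) + 4*2 = (-4 - 6) + 8 = -10 + 8 = -2)
(u*(-5))*(-39) = -2*(-5)*(-39) = 10*(-39) = -390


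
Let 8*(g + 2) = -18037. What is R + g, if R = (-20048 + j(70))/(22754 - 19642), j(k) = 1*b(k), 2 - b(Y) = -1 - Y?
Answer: -880324/389 ≈ -2263.0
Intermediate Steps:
g = -18053/8 (g = -2 + (⅛)*(-18037) = -2 - 18037/8 = -18053/8 ≈ -2256.6)
b(Y) = 3 + Y (b(Y) = 2 - (-1 - Y) = 2 + (1 + Y) = 3 + Y)
j(k) = 3 + k (j(k) = 1*(3 + k) = 3 + k)
R = -19975/3112 (R = (-20048 + (3 + 70))/(22754 - 19642) = (-20048 + 73)/3112 = -19975*1/3112 = -19975/3112 ≈ -6.4187)
R + g = -19975/3112 - 18053/8 = -880324/389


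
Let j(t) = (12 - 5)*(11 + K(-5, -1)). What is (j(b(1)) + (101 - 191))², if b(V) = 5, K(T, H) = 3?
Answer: 64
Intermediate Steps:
j(t) = 98 (j(t) = (12 - 5)*(11 + 3) = 7*14 = 98)
(j(b(1)) + (101 - 191))² = (98 + (101 - 191))² = (98 - 90)² = 8² = 64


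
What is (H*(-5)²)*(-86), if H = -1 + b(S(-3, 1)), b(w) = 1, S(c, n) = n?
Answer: 0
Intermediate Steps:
H = 0 (H = -1 + 1 = 0)
(H*(-5)²)*(-86) = (0*(-5)²)*(-86) = (0*25)*(-86) = 0*(-86) = 0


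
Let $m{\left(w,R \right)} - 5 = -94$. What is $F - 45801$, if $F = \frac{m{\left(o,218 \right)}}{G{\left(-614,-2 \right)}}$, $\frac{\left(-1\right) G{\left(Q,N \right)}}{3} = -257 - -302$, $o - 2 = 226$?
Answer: $- \frac{6183046}{135} \approx -45800.0$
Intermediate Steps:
$o = 228$ ($o = 2 + 226 = 228$)
$m{\left(w,R \right)} = -89$ ($m{\left(w,R \right)} = 5 - 94 = -89$)
$G{\left(Q,N \right)} = -135$ ($G{\left(Q,N \right)} = - 3 \left(-257 - -302\right) = - 3 \left(-257 + 302\right) = \left(-3\right) 45 = -135$)
$F = \frac{89}{135}$ ($F = - \frac{89}{-135} = \left(-89\right) \left(- \frac{1}{135}\right) = \frac{89}{135} \approx 0.65926$)
$F - 45801 = \frac{89}{135} - 45801 = - \frac{6183046}{135}$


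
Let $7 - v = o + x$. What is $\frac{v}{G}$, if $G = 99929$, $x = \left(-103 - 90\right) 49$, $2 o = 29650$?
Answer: $- \frac{5361}{99929} \approx -0.053648$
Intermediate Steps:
$o = 14825$ ($o = \frac{1}{2} \cdot 29650 = 14825$)
$x = -9457$ ($x = \left(-193\right) 49 = -9457$)
$v = -5361$ ($v = 7 - \left(14825 - 9457\right) = 7 - 5368 = -5361$)
$\frac{v}{G} = - \frac{5361}{99929}$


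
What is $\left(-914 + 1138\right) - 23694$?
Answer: $-23470$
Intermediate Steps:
$\left(-914 + 1138\right) - 23694 = 224 - 23694 = -23470$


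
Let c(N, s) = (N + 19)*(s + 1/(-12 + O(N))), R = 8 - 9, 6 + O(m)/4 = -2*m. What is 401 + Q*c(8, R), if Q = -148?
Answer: 110924/25 ≈ 4437.0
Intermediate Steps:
O(m) = -24 - 8*m (O(m) = -24 + 4*(-2*m) = -24 - 8*m)
R = -1
c(N, s) = (19 + N)*(s + 1/(-36 - 8*N)) (c(N, s) = (N + 19)*(s + 1/(-12 + (-24 - 8*N))) = (19 + N)*(s + 1/(-36 - 8*N)))
401 + Q*c(8, R) = 401 - 37*(-19 - 1*8 + 684*(-1) + 8*(-1)*8² + 188*8*(-1))/(9 + 2*8) = 401 - 37*(-19 - 8 - 684 + 8*(-1)*64 - 1504)/(9 + 16) = 401 - 37*(-19 - 8 - 684 - 512 - 1504)/25 = 401 - 37*(-2727)/25 = 401 - 148*(-2727/100) = 401 + 100899/25 = 110924/25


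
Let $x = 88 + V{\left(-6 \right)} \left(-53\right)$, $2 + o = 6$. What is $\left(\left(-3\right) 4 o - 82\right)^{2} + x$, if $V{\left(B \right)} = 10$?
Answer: $16458$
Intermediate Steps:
$o = 4$ ($o = -2 + 6 = 4$)
$x = -442$ ($x = 88 + 10 \left(-53\right) = 88 - 530 = -442$)
$\left(\left(-3\right) 4 o - 82\right)^{2} + x = \left(\left(-3\right) 4 \cdot 4 - 82\right)^{2} - 442 = \left(\left(-12\right) 4 - 82\right)^{2} - 442 = \left(-48 - 82\right)^{2} - 442 = \left(-130\right)^{2} - 442 = 16900 - 442 = 16458$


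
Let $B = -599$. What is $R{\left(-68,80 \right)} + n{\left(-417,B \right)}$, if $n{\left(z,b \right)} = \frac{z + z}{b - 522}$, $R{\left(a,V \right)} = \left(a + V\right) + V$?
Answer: $\frac{103966}{1121} \approx 92.744$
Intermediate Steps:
$R{\left(a,V \right)} = a + 2 V$ ($R{\left(a,V \right)} = \left(V + a\right) + V = a + 2 V$)
$n{\left(z,b \right)} = \frac{2 z}{-522 + b}$
$R{\left(-68,80 \right)} + n{\left(-417,B \right)} = \left(-68 + 2 \cdot 80\right) + 2 \left(-417\right) \frac{1}{-522 - 599} = \left(-68 + 160\right) + 2 \left(-417\right) \frac{1}{-1121} = 92 + 2 \left(-417\right) \left(- \frac{1}{1121}\right) = 92 + \frac{834}{1121} = \frac{103966}{1121}$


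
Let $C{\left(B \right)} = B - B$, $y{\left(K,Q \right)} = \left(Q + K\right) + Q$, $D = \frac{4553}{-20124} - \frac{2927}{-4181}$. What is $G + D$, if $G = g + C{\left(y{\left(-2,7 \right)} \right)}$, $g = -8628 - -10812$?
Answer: $\frac{183798228551}{84138444} \approx 2184.5$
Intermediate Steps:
$D = \frac{39866855}{84138444}$ ($D = 4553 \left(- \frac{1}{20124}\right) - - \frac{2927}{4181} = - \frac{4553}{20124} + \frac{2927}{4181} = \frac{39866855}{84138444} \approx 0.47382$)
$y{\left(K,Q \right)} = K + 2 Q$ ($y{\left(K,Q \right)} = \left(K + Q\right) + Q = K + 2 Q$)
$g = 2184$ ($g = -8628 + 10812 = 2184$)
$C{\left(B \right)} = 0$
$G = 2184$ ($G = 2184 + 0 = 2184$)
$G + D = 2184 + \frac{39866855}{84138444} = \frac{183798228551}{84138444}$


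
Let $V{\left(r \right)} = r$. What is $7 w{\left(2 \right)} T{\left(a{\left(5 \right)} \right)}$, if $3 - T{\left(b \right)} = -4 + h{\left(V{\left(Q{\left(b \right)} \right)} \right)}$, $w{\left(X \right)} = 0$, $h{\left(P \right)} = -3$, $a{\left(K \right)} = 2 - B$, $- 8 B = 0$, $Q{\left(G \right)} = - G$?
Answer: $0$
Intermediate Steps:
$B = 0$ ($B = \left(- \frac{1}{8}\right) 0 = 0$)
$a{\left(K \right)} = 2$ ($a{\left(K \right)} = 2 - 0 = 2 + 0 = 2$)
$T{\left(b \right)} = 10$ ($T{\left(b \right)} = 3 - \left(-4 - 3\right) = 3 - -7 = 3 + 7 = 10$)
$7 w{\left(2 \right)} T{\left(a{\left(5 \right)} \right)} = 7 \cdot 0 \cdot 10 = 0 \cdot 10 = 0$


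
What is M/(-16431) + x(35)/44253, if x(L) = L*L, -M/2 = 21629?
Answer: 644808083/242373681 ≈ 2.6604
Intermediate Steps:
M = -43258 (M = -2*21629 = -43258)
x(L) = L²
M/(-16431) + x(35)/44253 = -43258/(-16431) + 35²/44253 = -43258*(-1/16431) + 1225*(1/44253) = 43258/16431 + 1225/44253 = 644808083/242373681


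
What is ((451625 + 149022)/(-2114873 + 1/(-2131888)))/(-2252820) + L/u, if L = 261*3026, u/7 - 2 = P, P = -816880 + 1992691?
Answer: 2005511612810283964572094/20900249808317450705397375 ≈ 0.095956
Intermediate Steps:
P = 1175811
u = 8230691 (u = 14 + 7*1175811 = 14 + 8230677 = 8230691)
L = 789786
((451625 + 149022)/(-2114873 + 1/(-2131888)))/(-2252820) + L/u = ((451625 + 149022)/(-2114873 + 1/(-2131888)))/(-2252820) + 789786/8230691 = (600647/(-2114873 - 1/2131888))*(-1/2252820) + 789786*(1/8230691) = (600647/(-4508672370225/2131888))*(-1/2252820) + 789786/8230691 = (600647*(-2131888/4508672370225))*(-1/2252820) + 789786/8230691 = -1280512131536/4508672370225*(-1/2252820) + 789786/8230691 = 320128032884/2539306822272571125 + 789786/8230691 = 2005511612810283964572094/20900249808317450705397375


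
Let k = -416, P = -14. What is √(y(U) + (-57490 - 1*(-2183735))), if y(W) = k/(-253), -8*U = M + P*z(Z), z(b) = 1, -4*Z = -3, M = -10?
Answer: √136098921453/253 ≈ 1458.2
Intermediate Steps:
Z = ¾ (Z = -¼*(-3) = ¾ ≈ 0.75000)
U = 3 (U = -(-10 - 14*1)/8 = -(-10 - 14)/8 = -⅛*(-24) = 3)
y(W) = 416/253 (y(W) = -416/(-253) = -416*(-1/253) = 416/253)
√(y(U) + (-57490 - 1*(-2183735))) = √(416/253 + (-57490 - 1*(-2183735))) = √(416/253 + (-57490 + 2183735)) = √(416/253 + 2126245) = √(537940401/253) = √136098921453/253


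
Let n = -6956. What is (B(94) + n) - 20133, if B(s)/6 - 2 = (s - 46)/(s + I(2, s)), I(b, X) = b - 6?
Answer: -135369/5 ≈ -27074.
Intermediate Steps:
I(b, X) = -6 + b
B(s) = 12 + 6*(-46 + s)/(-4 + s) (B(s) = 12 + 6*((s - 46)/(s + (-6 + 2))) = 12 + 6*((-46 + s)/(s - 4)) = 12 + 6*((-46 + s)/(-4 + s)) = 12 + 6*(-46 + s)/(-4 + s))
(B(94) + n) - 20133 = (18*(-18 + 94)/(-4 + 94) - 6956) - 20133 = (18*76/90 - 6956) - 20133 = (18*(1/90)*76 - 6956) - 20133 = (76/5 - 6956) - 20133 = -34704/5 - 20133 = -135369/5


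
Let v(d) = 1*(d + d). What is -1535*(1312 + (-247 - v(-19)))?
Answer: -1693105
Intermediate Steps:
v(d) = 2*d (v(d) = 1*(2*d) = 2*d)
-1535*(1312 + (-247 - v(-19))) = -1535*(1312 + (-247 - 2*(-19))) = -1535*(1312 + (-247 - 1*(-38))) = -1535*(1312 + (-247 + 38)) = -1535*(1312 - 209) = -1535*1103 = -1693105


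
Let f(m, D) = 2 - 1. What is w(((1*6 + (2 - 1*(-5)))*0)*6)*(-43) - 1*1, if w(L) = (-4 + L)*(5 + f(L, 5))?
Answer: 1031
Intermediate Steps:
f(m, D) = 1
w(L) = -24 + 6*L (w(L) = (-4 + L)*(5 + 1) = (-4 + L)*6 = -24 + 6*L)
w(((1*6 + (2 - 1*(-5)))*0)*6)*(-43) - 1*1 = (-24 + 6*(((1*6 + (2 - 1*(-5)))*0)*6))*(-43) - 1*1 = (-24 + 6*(((6 + (2 + 5))*0)*6))*(-43) - 1 = (-24 + 6*(((6 + 7)*0)*6))*(-43) - 1 = (-24 + 6*((13*0)*6))*(-43) - 1 = (-24 + 6*(0*6))*(-43) - 1 = (-24 + 6*0)*(-43) - 1 = (-24 + 0)*(-43) - 1 = -24*(-43) - 1 = 1032 - 1 = 1031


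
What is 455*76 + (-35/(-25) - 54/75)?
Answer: 864517/25 ≈ 34581.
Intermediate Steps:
455*76 + (-35/(-25) - 54/75) = 34580 + (-35*(-1/25) - 54*1/75) = 34580 + (7/5 - 18/25) = 34580 + 17/25 = 864517/25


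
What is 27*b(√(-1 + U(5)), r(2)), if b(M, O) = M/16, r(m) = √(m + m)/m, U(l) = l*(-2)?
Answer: 27*I*√11/16 ≈ 5.5968*I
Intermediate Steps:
U(l) = -2*l
r(m) = √2/√m (r(m) = √(2*m)/m = (√2*√m)/m = √2/√m)
b(M, O) = M/16 (b(M, O) = M*(1/16) = M/16)
27*b(√(-1 + U(5)), r(2)) = 27*(√(-1 - 2*5)/16) = 27*(√(-1 - 10)/16) = 27*(√(-11)/16) = 27*((I*√11)/16) = 27*(I*√11/16) = 27*I*√11/16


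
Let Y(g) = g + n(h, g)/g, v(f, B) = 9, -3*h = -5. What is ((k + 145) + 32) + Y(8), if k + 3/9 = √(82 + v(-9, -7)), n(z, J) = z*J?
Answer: 559/3 + √91 ≈ 195.87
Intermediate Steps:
h = 5/3 (h = -⅓*(-5) = 5/3 ≈ 1.6667)
n(z, J) = J*z
k = -⅓ + √91 (k = -⅓ + √(82 + 9) = -⅓ + √91 ≈ 9.2061)
Y(g) = 5/3 + g (Y(g) = g + (g*(5/3))/g = g + (5*g/3)/g = g + 5/3 = 5/3 + g)
((k + 145) + 32) + Y(8) = (((-⅓ + √91) + 145) + 32) + (5/3 + 8) = ((434/3 + √91) + 32) + 29/3 = (530/3 + √91) + 29/3 = 559/3 + √91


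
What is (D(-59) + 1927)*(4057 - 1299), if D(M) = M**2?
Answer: 14915264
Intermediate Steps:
(D(-59) + 1927)*(4057 - 1299) = ((-59)**2 + 1927)*(4057 - 1299) = (3481 + 1927)*2758 = 5408*2758 = 14915264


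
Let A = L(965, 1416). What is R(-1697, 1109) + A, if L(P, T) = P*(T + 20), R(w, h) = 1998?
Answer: 1387738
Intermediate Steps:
L(P, T) = P*(20 + T)
A = 1385740 (A = 965*(20 + 1416) = 965*1436 = 1385740)
R(-1697, 1109) + A = 1998 + 1385740 = 1387738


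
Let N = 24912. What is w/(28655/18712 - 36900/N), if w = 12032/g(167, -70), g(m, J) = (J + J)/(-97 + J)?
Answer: 1626150043136/5682775 ≈ 2.8615e+5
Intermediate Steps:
g(m, J) = 2*J/(-97 + J) (g(m, J) = (2*J)/(-97 + J) = 2*J/(-97 + J))
w = 502336/35 (w = 12032/((2*(-70)/(-97 - 70))) = 12032/((2*(-70)/(-167))) = 12032/((2*(-70)*(-1/167))) = 12032/(140/167) = 12032*(167/140) = 502336/35 ≈ 14352.)
w/(28655/18712 - 36900/N) = 502336/(35*(28655/18712 - 36900/24912)) = 502336/(35*(28655*(1/18712) - 36900*1/24912)) = 502336/(35*(28655/18712 - 1025/692)) = 502336/(35*(162365/3237176)) = (502336/35)*(3237176/162365) = 1626150043136/5682775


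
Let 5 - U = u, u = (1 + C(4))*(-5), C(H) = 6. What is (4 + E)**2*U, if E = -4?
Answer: 0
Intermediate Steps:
u = -35 (u = (1 + 6)*(-5) = 7*(-5) = -35)
U = 40 (U = 5 - 1*(-35) = 5 + 35 = 40)
(4 + E)**2*U = (4 - 4)**2*40 = 0**2*40 = 0*40 = 0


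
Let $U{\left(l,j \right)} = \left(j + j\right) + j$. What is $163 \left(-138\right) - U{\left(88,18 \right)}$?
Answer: $-22548$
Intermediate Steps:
$U{\left(l,j \right)} = 3 j$ ($U{\left(l,j \right)} = 2 j + j = 3 j$)
$163 \left(-138\right) - U{\left(88,18 \right)} = 163 \left(-138\right) - 3 \cdot 18 = -22494 - 54 = -22548$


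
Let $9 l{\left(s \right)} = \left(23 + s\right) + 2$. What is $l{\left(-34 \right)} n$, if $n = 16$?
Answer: $-16$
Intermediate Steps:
$l{\left(s \right)} = \frac{25}{9} + \frac{s}{9}$ ($l{\left(s \right)} = \frac{\left(23 + s\right) + 2}{9} = \frac{25 + s}{9} = \frac{25}{9} + \frac{s}{9}$)
$l{\left(-34 \right)} n = \left(\frac{25}{9} + \frac{1}{9} \left(-34\right)\right) 16 = \left(\frac{25}{9} - \frac{34}{9}\right) 16 = \left(-1\right) 16 = -16$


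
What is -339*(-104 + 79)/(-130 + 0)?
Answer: -1695/26 ≈ -65.192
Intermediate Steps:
-339*(-104 + 79)/(-130 + 0) = -(-8475)/(-130) = -(-8475)*(-1)/130 = -339*5/26 = -1695/26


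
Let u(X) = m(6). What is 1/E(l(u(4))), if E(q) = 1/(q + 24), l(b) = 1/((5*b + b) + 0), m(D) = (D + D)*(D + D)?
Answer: 20737/864 ≈ 24.001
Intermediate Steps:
m(D) = 4*D² (m(D) = (2*D)*(2*D) = 4*D²)
u(X) = 144 (u(X) = 4*6² = 4*36 = 144)
l(b) = 1/(6*b) (l(b) = 1/(6*b + 0) = 1/(6*b))
E(q) = 1/(24 + q)
1/E(l(u(4))) = 1/(1/(24 + (⅙)/144)) = 1/(1/(24 + (⅙)*(1/144))) = 1/(1/(24 + 1/864)) = 1/(1/(20737/864)) = 1/(864/20737) = 20737/864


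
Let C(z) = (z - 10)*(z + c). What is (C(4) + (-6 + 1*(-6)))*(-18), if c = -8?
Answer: -216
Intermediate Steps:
C(z) = (-10 + z)*(-8 + z) (C(z) = (z - 10)*(z - 8) = (-10 + z)*(-8 + z))
(C(4) + (-6 + 1*(-6)))*(-18) = ((80 + 4² - 18*4) + (-6 + 1*(-6)))*(-18) = ((80 + 16 - 72) + (-6 - 6))*(-18) = (24 - 12)*(-18) = 12*(-18) = -216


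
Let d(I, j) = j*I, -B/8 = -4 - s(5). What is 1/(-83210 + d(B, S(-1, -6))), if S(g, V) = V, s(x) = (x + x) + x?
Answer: -1/84122 ≈ -1.1887e-5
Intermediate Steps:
s(x) = 3*x (s(x) = 2*x + x = 3*x)
B = 152 (B = -8*(-4 - 3*5) = -8*(-4 - 1*15) = -8*(-4 - 15) = -8*(-19) = 152)
d(I, j) = I*j
1/(-83210 + d(B, S(-1, -6))) = 1/(-83210 + 152*(-6)) = 1/(-83210 - 912) = 1/(-84122) = -1/84122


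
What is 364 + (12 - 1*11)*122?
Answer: 486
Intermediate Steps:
364 + (12 - 1*11)*122 = 364 + (12 - 11)*122 = 364 + 1*122 = 364 + 122 = 486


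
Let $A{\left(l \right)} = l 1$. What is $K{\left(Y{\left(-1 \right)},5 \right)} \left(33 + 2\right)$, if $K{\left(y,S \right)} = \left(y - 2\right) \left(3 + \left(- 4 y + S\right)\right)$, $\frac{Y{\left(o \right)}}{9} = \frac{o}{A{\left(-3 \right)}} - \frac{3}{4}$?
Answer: $- \frac{18515}{4} \approx -4628.8$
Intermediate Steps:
$A{\left(l \right)} = l$
$Y{\left(o \right)} = - \frac{27}{4} - 3 o$ ($Y{\left(o \right)} = 9 \left(\frac{o}{-3} - \frac{3}{4}\right) = 9 \left(o \left(- \frac{1}{3}\right) - \frac{3}{4}\right) = 9 \left(- \frac{o}{3} - \frac{3}{4}\right) = 9 \left(- \frac{3}{4} - \frac{o}{3}\right) = - \frac{27}{4} - 3 o$)
$K{\left(y,S \right)} = \left(-2 + y\right) \left(3 + S - 4 y\right)$ ($K{\left(y,S \right)} = \left(-2 + y\right) \left(3 + \left(S - 4 y\right)\right) = \left(-2 + y\right) \left(3 + S - 4 y\right)$)
$K{\left(Y{\left(-1 \right)},5 \right)} \left(33 + 2\right) = \left(-6 - 4 \left(- \frac{27}{4} - -3\right)^{2} - 10 + 11 \left(- \frac{27}{4} - -3\right) + 5 \left(- \frac{27}{4} - -3\right)\right) \left(33 + 2\right) = \left(-6 - 4 \left(- \frac{27}{4} + 3\right)^{2} - 10 + 11 \left(- \frac{27}{4} + 3\right) + 5 \left(- \frac{27}{4} + 3\right)\right) 35 = \left(-6 - 4 \left(- \frac{15}{4}\right)^{2} - 10 + 11 \left(- \frac{15}{4}\right) + 5 \left(- \frac{15}{4}\right)\right) 35 = \left(-6 - \frac{225}{4} - 10 - \frac{165}{4} - \frac{75}{4}\right) 35 = \left(- \frac{529}{4}\right) 35 = - \frac{18515}{4}$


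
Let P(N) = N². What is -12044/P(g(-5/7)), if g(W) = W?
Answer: -590156/25 ≈ -23606.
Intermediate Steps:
-12044/P(g(-5/7)) = -12044/((-5/7)²) = -12044/25/49 = -12044*49/25 = -590156/25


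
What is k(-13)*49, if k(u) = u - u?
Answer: 0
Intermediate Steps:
k(u) = 0
k(-13)*49 = 0*49 = 0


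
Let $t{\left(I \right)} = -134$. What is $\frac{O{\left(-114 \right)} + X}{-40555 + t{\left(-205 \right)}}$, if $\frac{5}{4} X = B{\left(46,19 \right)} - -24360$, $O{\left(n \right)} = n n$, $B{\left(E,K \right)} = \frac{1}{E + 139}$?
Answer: $- \frac{30047704}{37637325} \approx -0.79835$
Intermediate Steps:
$B{\left(E,K \right)} = \frac{1}{139 + E}$
$O{\left(n \right)} = n^{2}$
$X = \frac{18026404}{925}$ ($X = \frac{4 \left(\frac{1}{139 + 46} - -24360\right)}{5} = \frac{4 \left(\frac{1}{185} + 24360\right)}{5} = \frac{4}{5} \cdot \frac{4506601}{185} = \frac{18026404}{925} \approx 19488.0$)
$\frac{O{\left(-114 \right)} + X}{-40555 + t{\left(-205 \right)}} = \frac{\left(-114\right)^{2} + \frac{18026404}{925}}{-40555 - 134} = \frac{12996 + \frac{18026404}{925}}{-40689} = \frac{30047704}{925} \left(- \frac{1}{40689}\right) = - \frac{30047704}{37637325}$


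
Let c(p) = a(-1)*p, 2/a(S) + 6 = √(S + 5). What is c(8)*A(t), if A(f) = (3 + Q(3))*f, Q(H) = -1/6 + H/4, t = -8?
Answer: 344/3 ≈ 114.67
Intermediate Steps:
Q(H) = -⅙ + H/4 (Q(H) = -1*⅙ + H*(¼) = -⅙ + H/4)
A(f) = 43*f/12 (A(f) = (3 + (-⅙ + (¼)*3))*f = (3 + (-⅙ + ¾))*f = (3 + 7/12)*f = 43*f/12)
a(S) = 2/(-6 + √(5 + S)) (a(S) = 2/(-6 + √(S + 5)) = 2/(-6 + √(5 + S)))
c(p) = -p/2 (c(p) = (2/(-6 + √(5 - 1)))*p = (2/(-6 + √4))*p = (2/(-6 + 2))*p = (2/(-4))*p = (2*(-¼))*p = -p/2)
c(8)*A(t) = (-½*8)*((43/12)*(-8)) = -4*(-86/3) = 344/3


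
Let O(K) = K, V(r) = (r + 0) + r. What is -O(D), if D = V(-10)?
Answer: 20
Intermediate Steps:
V(r) = 2*r (V(r) = r + r = 2*r)
D = -20 (D = 2*(-10) = -20)
-O(D) = -1*(-20) = 20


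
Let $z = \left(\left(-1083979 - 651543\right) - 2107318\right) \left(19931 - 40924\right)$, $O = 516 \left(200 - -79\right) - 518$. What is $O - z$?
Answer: $-80672596674$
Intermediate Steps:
$O = 143446$ ($O = 516 \left(200 + 79\right) - 518 = 516 \cdot 279 - 518 = 143964 - 518 = 143446$)
$z = 80672740120$ ($z = \left(-1735522 - 2107318\right) \left(-20993\right) = \left(-3842840\right) \left(-20993\right) = 80672740120$)
$O - z = 143446 - 80672740120 = -80672596674$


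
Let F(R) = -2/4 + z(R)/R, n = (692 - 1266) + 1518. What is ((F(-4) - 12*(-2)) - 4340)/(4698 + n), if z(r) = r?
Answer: -1233/1612 ≈ -0.76489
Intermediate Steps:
n = 944 (n = -574 + 1518 = 944)
F(R) = 1/2 (F(R) = -2/4 + R/R = -2*1/4 + 1 = -1/2 + 1 = 1/2)
((F(-4) - 12*(-2)) - 4340)/(4698 + n) = ((1/2 - 12*(-2)) - 4340)/(4698 + 944) = ((1/2 + 24) - 4340)/5642 = (49/2 - 4340)*(1/5642) = -8631/2*1/5642 = -1233/1612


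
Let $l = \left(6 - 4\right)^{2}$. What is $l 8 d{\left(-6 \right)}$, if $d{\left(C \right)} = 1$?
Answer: $32$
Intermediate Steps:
$l = 4$ ($l = 2^{2} = 4$)
$l 8 d{\left(-6 \right)} = 4 \cdot 8 \cdot 1 = 32 \cdot 1 = 32$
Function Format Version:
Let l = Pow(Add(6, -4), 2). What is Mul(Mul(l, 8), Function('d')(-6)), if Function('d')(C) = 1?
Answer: 32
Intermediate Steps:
l = 4 (l = Pow(2, 2) = 4)
Mul(Mul(l, 8), Function('d')(-6)) = Mul(Mul(4, 8), 1) = Mul(32, 1) = 32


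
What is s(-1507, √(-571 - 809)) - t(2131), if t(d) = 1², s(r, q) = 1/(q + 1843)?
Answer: 2*(-√345 + 921*I)/(-1843*I + 2*√345) ≈ -0.99946 - 1.0932e-5*I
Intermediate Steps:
s(r, q) = 1/(1843 + q)
t(d) = 1
s(-1507, √(-571 - 809)) - t(2131) = 1/(1843 + √(-571 - 809)) - 1*1 = 1/(1843 + √(-1380)) - 1 = 1/(1843 + 2*I*√345) - 1 = -1 + 1/(1843 + 2*I*√345)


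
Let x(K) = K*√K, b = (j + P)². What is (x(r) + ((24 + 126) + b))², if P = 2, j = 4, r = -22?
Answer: 23948 - 8184*I*√22 ≈ 23948.0 - 38386.0*I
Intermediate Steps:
b = 36 (b = (4 + 2)² = 6² = 36)
x(K) = K^(3/2)
(x(r) + ((24 + 126) + b))² = ((-22)^(3/2) + ((24 + 126) + 36))² = (-22*I*√22 + (150 + 36))² = (-22*I*√22 + 186)² = (186 - 22*I*√22)²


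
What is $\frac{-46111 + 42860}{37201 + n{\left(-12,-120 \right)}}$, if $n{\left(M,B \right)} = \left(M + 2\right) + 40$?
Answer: $- \frac{3251}{37231} \approx -0.08732$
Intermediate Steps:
$n{\left(M,B \right)} = 42 + M$ ($n{\left(M,B \right)} = \left(2 + M\right) + 40 = 42 + M$)
$\frac{-46111 + 42860}{37201 + n{\left(-12,-120 \right)}} = \frac{-46111 + 42860}{37201 + \left(42 - 12\right)} = - \frac{3251}{37201 + 30} = - \frac{3251}{37231}$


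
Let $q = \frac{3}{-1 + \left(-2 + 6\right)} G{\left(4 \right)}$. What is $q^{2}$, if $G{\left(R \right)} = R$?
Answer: $16$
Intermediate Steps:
$q = 4$ ($q = \frac{3}{-1 + \left(-2 + 6\right)} 4 = \frac{3}{-1 + 4} \cdot 4 = \frac{3}{3} \cdot 4 = 3 \cdot \frac{1}{3} \cdot 4 = 1 \cdot 4 = 4$)
$q^{2} = 4^{2} = 16$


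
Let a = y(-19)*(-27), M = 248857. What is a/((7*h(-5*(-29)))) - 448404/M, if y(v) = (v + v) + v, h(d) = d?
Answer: -10305591/36084265 ≈ -0.28560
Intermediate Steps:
y(v) = 3*v (y(v) = 2*v + v = 3*v)
a = 1539 (a = (3*(-19))*(-27) = -57*(-27) = 1539)
a/((7*h(-5*(-29)))) - 448404/M = 1539/((7*(-5*(-29)))) - 448404/248857 = 1539/((7*145)) - 448404*1/248857 = 1539/1015 - 448404/248857 = -10305591/36084265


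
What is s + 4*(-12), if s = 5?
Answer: -43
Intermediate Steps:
s + 4*(-12) = 5 + 4*(-12) = 5 - 48 = -43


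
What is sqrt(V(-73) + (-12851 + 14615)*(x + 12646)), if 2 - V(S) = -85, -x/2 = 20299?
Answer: I*sqrt(49307241) ≈ 7021.9*I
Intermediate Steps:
x = -40598 (x = -2*20299 = -40598)
V(S) = 87 (V(S) = 2 - 1*(-85) = 2 + 85 = 87)
sqrt(V(-73) + (-12851 + 14615)*(x + 12646)) = sqrt(87 + (-12851 + 14615)*(-40598 + 12646)) = sqrt(87 + 1764*(-27952)) = sqrt(87 - 49307328) = sqrt(-49307241) = I*sqrt(49307241)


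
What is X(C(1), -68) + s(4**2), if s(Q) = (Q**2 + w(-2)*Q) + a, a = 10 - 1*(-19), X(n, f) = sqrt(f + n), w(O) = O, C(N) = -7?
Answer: 253 + 5*I*sqrt(3) ≈ 253.0 + 8.6602*I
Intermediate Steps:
a = 29 (a = 10 + 19 = 29)
s(Q) = 29 + Q**2 - 2*Q (s(Q) = (Q**2 - 2*Q) + 29 = 29 + Q**2 - 2*Q)
X(C(1), -68) + s(4**2) = sqrt(-68 - 7) + (29 + (4**2)**2 - 2*4**2) = sqrt(-75) + (29 + 16**2 - 2*16) = 5*I*sqrt(3) + (29 + 256 - 32) = 5*I*sqrt(3) + 253 = 253 + 5*I*sqrt(3)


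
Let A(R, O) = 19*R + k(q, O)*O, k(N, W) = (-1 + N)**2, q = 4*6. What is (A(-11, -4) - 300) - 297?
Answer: -2922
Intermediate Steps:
q = 24
A(R, O) = 19*R + 529*O (A(R, O) = 19*R + (-1 + 24)**2*O = 19*R + 23**2*O = 19*R + 529*O)
(A(-11, -4) - 300) - 297 = ((19*(-11) + 529*(-4)) - 300) - 297 = ((-209 - 2116) - 300) - 297 = (-2325 - 300) - 297 = -2625 - 297 = -2922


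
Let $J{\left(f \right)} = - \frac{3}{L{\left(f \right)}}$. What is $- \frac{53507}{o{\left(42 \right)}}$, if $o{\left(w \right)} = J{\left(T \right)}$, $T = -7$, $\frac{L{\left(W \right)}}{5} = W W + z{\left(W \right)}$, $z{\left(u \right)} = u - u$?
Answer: $\frac{13109215}{3} \approx 4.3697 \cdot 10^{6}$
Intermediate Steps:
$z{\left(u \right)} = 0$
$L{\left(W \right)} = 5 W^{2}$ ($L{\left(W \right)} = 5 \left(W W + 0\right) = 5 \left(W^{2} + 0\right) = 5 W^{2}$)
$J{\left(f \right)} = - \frac{3}{5 f^{2}}$
$o{\left(w \right)} = - \frac{3}{245}$ ($o{\left(w \right)} = - \frac{3}{5 \cdot 49} = \left(- \frac{3}{5}\right) \frac{1}{49} = - \frac{3}{245}$)
$- \frac{53507}{o{\left(42 \right)}} = - \frac{53507}{- \frac{3}{245}} = \left(-53507\right) \left(- \frac{245}{3}\right) = \frac{13109215}{3}$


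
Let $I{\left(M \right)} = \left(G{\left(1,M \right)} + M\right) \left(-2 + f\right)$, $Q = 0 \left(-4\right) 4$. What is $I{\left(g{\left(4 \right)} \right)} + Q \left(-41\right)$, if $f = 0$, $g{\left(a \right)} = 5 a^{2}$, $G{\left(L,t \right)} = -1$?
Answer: $-158$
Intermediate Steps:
$Q = 0$ ($Q = 0 \cdot 4 = 0$)
$I{\left(M \right)} = 2 - 2 M$ ($I{\left(M \right)} = \left(-1 + M\right) \left(-2 + 0\right) = \left(-1 + M\right) \left(-2\right) = 2 - 2 M$)
$I{\left(g{\left(4 \right)} \right)} + Q \left(-41\right) = \left(2 - 2 \cdot 5 \cdot 4^{2}\right) + 0 \left(-41\right) = \left(2 - 2 \cdot 5 \cdot 16\right) + 0 = \left(2 - 160\right) + 0 = -158 + 0 = -158$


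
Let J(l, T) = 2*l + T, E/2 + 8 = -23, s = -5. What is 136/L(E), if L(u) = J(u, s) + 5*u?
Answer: -136/439 ≈ -0.30979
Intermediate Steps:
E = -62 (E = -16 + 2*(-23) = -16 - 46 = -62)
J(l, T) = T + 2*l
L(u) = -5 + 7*u (L(u) = (-5 + 2*u) + 5*u = -5 + 7*u)
136/L(E) = 136/(-5 + 7*(-62)) = 136/(-5 - 434) = 136/(-439) = 136*(-1/439) = -136/439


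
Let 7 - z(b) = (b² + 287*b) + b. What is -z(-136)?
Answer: -20679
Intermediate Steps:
z(b) = 7 - b² - 288*b (z(b) = 7 - ((b² + 287*b) + b) = 7 - (b² + 288*b) = 7 + (-b² - 288*b) = 7 - b² - 288*b)
-z(-136) = -(7 - 1*(-136)² - 288*(-136)) = -(7 - 1*18496 + 39168) = -(7 - 18496 + 39168) = -1*20679 = -20679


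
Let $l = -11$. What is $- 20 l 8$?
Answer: $1760$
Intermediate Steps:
$- 20 l 8 = \left(-20\right) \left(-11\right) 8 = 220 \cdot 8 = 1760$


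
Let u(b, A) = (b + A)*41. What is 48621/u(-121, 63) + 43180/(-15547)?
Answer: -858592727/36970766 ≈ -23.224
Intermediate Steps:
u(b, A) = 41*A + 41*b (u(b, A) = (A + b)*41 = 41*A + 41*b)
48621/u(-121, 63) + 43180/(-15547) = 48621/(41*63 + 41*(-121)) + 43180/(-15547) = 48621/(2583 - 4961) + 43180*(-1/15547) = 48621/(-2378) - 43180/15547 = 48621*(-1/2378) - 43180/15547 = -48621/2378 - 43180/15547 = -858592727/36970766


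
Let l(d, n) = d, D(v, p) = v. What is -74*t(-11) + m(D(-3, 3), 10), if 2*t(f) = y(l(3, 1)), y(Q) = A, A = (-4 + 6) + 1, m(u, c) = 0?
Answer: -111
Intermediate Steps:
A = 3 (A = 2 + 1 = 3)
y(Q) = 3
t(f) = 3/2 (t(f) = (½)*3 = 3/2)
-74*t(-11) + m(D(-3, 3), 10) = -74*3/2 + 0 = -111 + 0 = -111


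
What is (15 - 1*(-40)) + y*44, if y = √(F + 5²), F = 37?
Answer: 55 + 44*√62 ≈ 401.46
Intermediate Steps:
y = √62 (y = √(37 + 5²) = √(37 + 25) = √62 ≈ 7.8740)
(15 - 1*(-40)) + y*44 = (15 - 1*(-40)) + √62*44 = (15 + 40) + 44*√62 = 55 + 44*√62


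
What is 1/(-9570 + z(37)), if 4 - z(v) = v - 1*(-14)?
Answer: -1/9617 ≈ -0.00010398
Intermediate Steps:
z(v) = -10 - v (z(v) = 4 - (v - 1*(-14)) = 4 - (v + 14) = 4 - (14 + v) = 4 + (-14 - v) = -10 - v)
1/(-9570 + z(37)) = 1/(-9570 + (-10 - 1*37)) = 1/(-9570 + (-10 - 37)) = 1/(-9570 - 47) = 1/(-9617) = -1/9617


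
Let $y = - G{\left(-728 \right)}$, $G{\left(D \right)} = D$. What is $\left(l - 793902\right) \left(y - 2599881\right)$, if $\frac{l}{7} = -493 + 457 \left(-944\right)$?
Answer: $9921510223977$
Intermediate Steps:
$l = -3023307$ ($l = 7 \left(-493 + 457 \left(-944\right)\right) = 7 \left(-493 - 431408\right) = 7 \left(-431901\right) = -3023307$)
$y = 728$ ($y = \left(-1\right) \left(-728\right) = 728$)
$\left(l - 793902\right) \left(y - 2599881\right) = \left(-3023307 - 793902\right) \left(728 - 2599881\right) = \left(-3817209\right) \left(-2599153\right) = 9921510223977$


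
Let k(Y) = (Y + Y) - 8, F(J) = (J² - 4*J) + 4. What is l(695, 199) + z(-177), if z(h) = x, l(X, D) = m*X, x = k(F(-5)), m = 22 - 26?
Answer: -2690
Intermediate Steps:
F(J) = 4 + J² - 4*J
k(Y) = -8 + 2*Y (k(Y) = 2*Y - 8 = -8 + 2*Y)
m = -4
x = 90 (x = -8 + 2*(4 + (-5)² - 4*(-5)) = -8 + 2*(4 + 25 + 20) = -8 + 2*49 = -8 + 98 = 90)
l(X, D) = -4*X
z(h) = 90
l(695, 199) + z(-177) = -4*695 + 90 = -2780 + 90 = -2690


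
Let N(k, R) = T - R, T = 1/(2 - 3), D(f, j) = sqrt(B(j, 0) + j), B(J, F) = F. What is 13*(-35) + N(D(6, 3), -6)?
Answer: -450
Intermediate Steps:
D(f, j) = sqrt(j) (D(f, j) = sqrt(0 + j) = sqrt(j))
T = -1 (T = 1/(-1) = -1)
N(k, R) = -1 - R
13*(-35) + N(D(6, 3), -6) = 13*(-35) + (-1 - 1*(-6)) = -455 + (-1 + 6) = -455 + 5 = -450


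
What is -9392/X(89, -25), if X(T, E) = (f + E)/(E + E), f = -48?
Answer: -469600/73 ≈ -6432.9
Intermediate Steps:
X(T, E) = (-48 + E)/(2*E) (X(T, E) = (-48 + E)/(E + E) = (-48 + E)/((2*E)) = (-48 + E)*(1/(2*E)) = (-48 + E)/(2*E))
-9392/X(89, -25) = -9392*(-50/(-48 - 25)) = -9392/((1/2)*(-1/25)*(-73)) = -9392/73/50 = -9392*50/73 = -469600/73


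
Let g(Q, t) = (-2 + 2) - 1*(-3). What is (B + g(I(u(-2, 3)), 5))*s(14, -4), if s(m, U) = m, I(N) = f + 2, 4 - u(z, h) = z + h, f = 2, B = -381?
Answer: -5292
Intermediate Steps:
u(z, h) = 4 - h - z (u(z, h) = 4 - (z + h) = 4 - (h + z) = 4 + (-h - z) = 4 - h - z)
I(N) = 4 (I(N) = 2 + 2 = 4)
g(Q, t) = 3 (g(Q, t) = 0 + 3 = 3)
(B + g(I(u(-2, 3)), 5))*s(14, -4) = (-381 + 3)*14 = -378*14 = -5292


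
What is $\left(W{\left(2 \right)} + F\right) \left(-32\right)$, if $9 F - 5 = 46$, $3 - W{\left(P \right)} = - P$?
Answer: $- \frac{1024}{3} \approx -341.33$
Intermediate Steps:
$W{\left(P \right)} = 3 + P$ ($W{\left(P \right)} = 3 - - P = 3 + P$)
$F = \frac{17}{3}$ ($F = \frac{5}{9} + \frac{1}{9} \cdot 46 = \frac{5}{9} + \frac{46}{9} = \frac{17}{3} \approx 5.6667$)
$\left(W{\left(2 \right)} + F\right) \left(-32\right) = \left(\left(3 + 2\right) + \frac{17}{3}\right) \left(-32\right) = \left(5 + \frac{17}{3}\right) \left(-32\right) = \frac{32}{3} \left(-32\right) = - \frac{1024}{3}$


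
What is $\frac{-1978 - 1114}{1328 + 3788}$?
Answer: $- \frac{773}{1279} \approx -0.60438$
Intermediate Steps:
$\frac{-1978 - 1114}{1328 + 3788} = - \frac{3092}{5116} = \left(-3092\right) \frac{1}{5116} = - \frac{773}{1279}$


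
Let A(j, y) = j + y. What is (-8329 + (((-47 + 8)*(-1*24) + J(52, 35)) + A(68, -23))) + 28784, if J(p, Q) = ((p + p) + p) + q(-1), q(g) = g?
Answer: 21591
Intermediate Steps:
J(p, Q) = -1 + 3*p (J(p, Q) = ((p + p) + p) - 1 = (2*p + p) - 1 = 3*p - 1 = -1 + 3*p)
(-8329 + (((-47 + 8)*(-1*24) + J(52, 35)) + A(68, -23))) + 28784 = (-8329 + (((-47 + 8)*(-1*24) + (-1 + 3*52)) + (68 - 23))) + 28784 = (-8329 + ((-39*(-24) + (-1 + 156)) + 45)) + 28784 = (-8329 + ((936 + 155) + 45)) + 28784 = (-8329 + (1091 + 45)) + 28784 = (-8329 + 1136) + 28784 = -7193 + 28784 = 21591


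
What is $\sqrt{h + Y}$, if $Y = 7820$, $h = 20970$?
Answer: $\sqrt{28790} \approx 169.68$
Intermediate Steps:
$\sqrt{h + Y} = \sqrt{20970 + 7820} = \sqrt{28790}$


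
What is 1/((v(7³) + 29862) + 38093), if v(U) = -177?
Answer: 1/67778 ≈ 1.4754e-5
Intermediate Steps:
1/((v(7³) + 29862) + 38093) = 1/((-177 + 29862) + 38093) = 1/(29685 + 38093) = 1/67778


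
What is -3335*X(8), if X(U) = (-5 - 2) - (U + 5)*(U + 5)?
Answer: 586960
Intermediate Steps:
X(U) = -7 - (5 + U)² (X(U) = -7 - (5 + U)*(5 + U) = -7 - (5 + U)²)
-3335*X(8) = -3335*(-7 - (5 + 8)²) = -3335*(-7 - 1*13²) = -3335*(-7 - 1*169) = -3335*(-7 - 169) = -3335*(-176) = 586960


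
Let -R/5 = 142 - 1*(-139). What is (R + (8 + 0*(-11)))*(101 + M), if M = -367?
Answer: 371602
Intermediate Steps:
R = -1405 (R = -5*(142 - 1*(-139)) = -5*(142 + 139) = -5*281 = -1405)
(R + (8 + 0*(-11)))*(101 + M) = (-1405 + (8 + 0*(-11)))*(101 - 367) = (-1405 + (8 + 0))*(-266) = (-1405 + 8)*(-266) = -1397*(-266) = 371602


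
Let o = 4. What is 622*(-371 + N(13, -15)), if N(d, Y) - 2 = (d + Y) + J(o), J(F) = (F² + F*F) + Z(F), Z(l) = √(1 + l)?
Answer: -210858 + 622*√5 ≈ -2.0947e+5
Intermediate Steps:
J(F) = √(1 + F) + 2*F² (J(F) = (F² + F*F) + √(1 + F) = (F² + F²) + √(1 + F) = 2*F² + √(1 + F) = √(1 + F) + 2*F²)
N(d, Y) = 34 + Y + d + √5 (N(d, Y) = 2 + ((d + Y) + (√(1 + 4) + 2*4²)) = 2 + ((Y + d) + (√5 + 2*16)) = 2 + ((Y + d) + (√5 + 32)) = 2 + ((Y + d) + (32 + √5)) = 2 + (32 + Y + d + √5) = 34 + Y + d + √5)
622*(-371 + N(13, -15)) = 622*(-371 + (34 - 15 + 13 + √5)) = 622*(-371 + (32 + √5)) = 622*(-339 + √5) = -210858 + 622*√5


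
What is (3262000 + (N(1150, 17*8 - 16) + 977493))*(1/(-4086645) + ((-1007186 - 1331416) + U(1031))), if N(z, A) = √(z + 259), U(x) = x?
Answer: -40499125557435516928/4086645 - 9552822839296*√1409/4086645 ≈ -9.9102e+12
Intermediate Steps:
N(z, A) = √(259 + z)
(3262000 + (N(1150, 17*8 - 16) + 977493))*(1/(-4086645) + ((-1007186 - 1331416) + U(1031))) = (3262000 + (√(259 + 1150) + 977493))*(1/(-4086645) + ((-1007186 - 1331416) + 1031)) = (3262000 + (√1409 + 977493))*(-1/4086645 + (-2338602 + 1031)) = (3262000 + (977493 + √1409))*(-1/4086645 - 2337571) = (4239493 + √1409)*(-9552822839296/4086645) = -40499125557435516928/4086645 - 9552822839296*√1409/4086645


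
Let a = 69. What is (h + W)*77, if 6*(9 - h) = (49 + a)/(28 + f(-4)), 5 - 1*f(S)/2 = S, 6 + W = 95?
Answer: 1036805/138 ≈ 7513.1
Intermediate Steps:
W = 89 (W = -6 + 95 = 89)
f(S) = 10 - 2*S
h = 1183/138 (h = 9 - (49 + 69)/(6*(28 + (10 - 2*(-4)))) = 9 - 59/(3*(28 + (10 + 8))) = 9 - 59/(3*(28 + 18)) = 9 - 59/(3*46) = 9 - ⅙*59/23 = 9 - 59/138 = 1183/138 ≈ 8.5725)
(h + W)*77 = (1183/138 + 89)*77 = (13465/138)*77 = 1036805/138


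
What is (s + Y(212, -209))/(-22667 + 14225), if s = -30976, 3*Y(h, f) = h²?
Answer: 23992/12663 ≈ 1.8947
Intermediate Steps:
Y(h, f) = h²/3
(s + Y(212, -209))/(-22667 + 14225) = (-30976 + (⅓)*212²)/(-22667 + 14225) = (-30976 + (⅓)*44944)/(-8442) = (-30976 + 44944/3)*(-1/8442) = -47984/3*(-1/8442) = 23992/12663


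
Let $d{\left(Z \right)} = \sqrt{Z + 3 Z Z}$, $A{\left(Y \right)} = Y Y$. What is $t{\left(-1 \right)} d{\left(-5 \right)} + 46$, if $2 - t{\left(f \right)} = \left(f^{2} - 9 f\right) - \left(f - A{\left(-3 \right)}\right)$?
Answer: $46 - 18 \sqrt{70} \approx -104.6$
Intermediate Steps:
$A{\left(Y \right)} = Y^{2}$
$d{\left(Z \right)} = \sqrt{Z + 3 Z^{2}}$
$t{\left(f \right)} = -7 - f^{2} + 10 f$ ($t{\left(f \right)} = 2 - \left(\left(f^{2} - 9 f\right) - \left(-9 + f\right)\right) = 2 - \left(9 + f^{2} - 10 f\right) = -7 - f^{2} + 10 f$)
$t{\left(-1 \right)} d{\left(-5 \right)} + 46 = \left(-7 - \left(-1\right)^{2} + 10 \left(-1\right)\right) \sqrt{- 5 \left(1 + 3 \left(-5\right)\right)} + 46 = \left(-7 - 1 - 10\right) \sqrt{- 5 \left(1 - 15\right)} + 46 = \left(-7 - 1 - 10\right) \sqrt{\left(-5\right) \left(-14\right)} + 46 = - 18 \sqrt{70} + 46 = 46 - 18 \sqrt{70}$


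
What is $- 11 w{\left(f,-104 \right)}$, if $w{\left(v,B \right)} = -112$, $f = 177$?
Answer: $1232$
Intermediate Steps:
$- 11 w{\left(f,-104 \right)} = \left(-11\right) \left(-112\right) = 1232$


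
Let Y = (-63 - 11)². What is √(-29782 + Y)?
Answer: I*√24306 ≈ 155.9*I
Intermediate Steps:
Y = 5476 (Y = (-74)² = 5476)
√(-29782 + Y) = √(-29782 + 5476) = √(-24306) = I*√24306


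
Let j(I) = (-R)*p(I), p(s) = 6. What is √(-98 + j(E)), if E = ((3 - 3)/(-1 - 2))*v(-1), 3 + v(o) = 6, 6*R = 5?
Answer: I*√103 ≈ 10.149*I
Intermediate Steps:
R = ⅚ (R = (⅙)*5 = ⅚ ≈ 0.83333)
v(o) = 3 (v(o) = -3 + 6 = 3)
E = 0 (E = ((3 - 3)/(-1 - 2))*3 = (0/(-3))*3 = (0*(-⅓))*3 = 0*3 = 0)
j(I) = -5 (j(I) = -1*⅚*6 = -⅚*6 = -5)
√(-98 + j(E)) = √(-98 - 5) = √(-103) = I*√103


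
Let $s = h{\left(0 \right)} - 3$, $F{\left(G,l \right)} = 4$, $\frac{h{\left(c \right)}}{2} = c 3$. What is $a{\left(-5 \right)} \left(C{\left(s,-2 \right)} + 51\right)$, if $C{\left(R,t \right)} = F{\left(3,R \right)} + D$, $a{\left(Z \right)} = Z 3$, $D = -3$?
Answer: $-780$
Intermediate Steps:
$h{\left(c \right)} = 6 c$ ($h{\left(c \right)} = 2 c 3 = 2 \cdot 3 c = 6 c$)
$s = -3$ ($s = 6 \cdot 0 - 3 = 0 - 3 = -3$)
$a{\left(Z \right)} = 3 Z$
$C{\left(R,t \right)} = 1$ ($C{\left(R,t \right)} = 4 - 3 = 1$)
$a{\left(-5 \right)} \left(C{\left(s,-2 \right)} + 51\right) = 3 \left(-5\right) \left(1 + 51\right) = \left(-15\right) 52 = -780$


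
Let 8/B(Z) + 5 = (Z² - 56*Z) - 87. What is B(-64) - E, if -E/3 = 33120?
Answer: 188485922/1897 ≈ 99360.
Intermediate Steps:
E = -99360 (E = -3*33120 = -99360)
B(Z) = 8/(-92 + Z² - 56*Z) (B(Z) = 8/(-5 + ((Z² - 56*Z) - 87)) = 8/(-5 + (-87 + Z² - 56*Z)) = 8/(-92 + Z² - 56*Z))
B(-64) - E = 8/(-92 + (-64)² - 56*(-64)) - 1*(-99360) = 8/(-92 + 4096 + 3584) + 99360 = 8/7588 + 99360 = 8*(1/7588) + 99360 = 2/1897 + 99360 = 188485922/1897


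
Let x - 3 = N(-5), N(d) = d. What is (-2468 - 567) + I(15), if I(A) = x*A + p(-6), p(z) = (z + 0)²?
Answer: -3029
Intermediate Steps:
p(z) = z²
x = -2 (x = 3 - 5 = -2)
I(A) = 36 - 2*A (I(A) = -2*A + (-6)² = -2*A + 36 = 36 - 2*A)
(-2468 - 567) + I(15) = (-2468 - 567) + (36 - 2*15) = -3035 + (36 - 30) = -3035 + 6 = -3029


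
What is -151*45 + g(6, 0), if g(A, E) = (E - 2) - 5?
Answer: -6802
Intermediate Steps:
g(A, E) = -7 + E (g(A, E) = (-2 + E) - 5 = -7 + E)
-151*45 + g(6, 0) = -151*45 + (-7 + 0) = -6795 - 7 = -6802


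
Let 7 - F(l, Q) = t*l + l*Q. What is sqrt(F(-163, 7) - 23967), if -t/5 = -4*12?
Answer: sqrt(16301) ≈ 127.68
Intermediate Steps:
t = 240 (t = -(-20)*12 = -5*(-48) = 240)
F(l, Q) = 7 - 240*l - Q*l (F(l, Q) = 7 - (240*l + l*Q) = 7 - (240*l + Q*l) = 7 + (-240*l - Q*l) = 7 - 240*l - Q*l)
sqrt(F(-163, 7) - 23967) = sqrt((7 - 240*(-163) - 1*7*(-163)) - 23967) = sqrt((7 + 39120 + 1141) - 23967) = sqrt(40268 - 23967) = sqrt(16301)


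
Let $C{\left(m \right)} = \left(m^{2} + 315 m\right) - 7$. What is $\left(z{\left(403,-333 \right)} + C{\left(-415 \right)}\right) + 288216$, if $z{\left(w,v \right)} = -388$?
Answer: $329321$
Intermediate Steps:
$C{\left(m \right)} = -7 + m^{2} + 315 m$ ($C{\left(m \right)} = \left(m^{2} + 315 m\right) + \left(-226 + 219\right) = \left(m^{2} + 315 m\right) - 7 = -7 + m^{2} + 315 m$)
$\left(z{\left(403,-333 \right)} + C{\left(-415 \right)}\right) + 288216 = \left(-388 + \left(-7 + \left(-415\right)^{2} + 315 \left(-415\right)\right)\right) + 288216 = \left(-388 - -41493\right) + 288216 = \left(-388 + 41493\right) + 288216 = 41105 + 288216 = 329321$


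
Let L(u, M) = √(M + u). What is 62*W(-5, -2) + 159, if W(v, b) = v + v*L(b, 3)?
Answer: -461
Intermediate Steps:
W(v, b) = v + v*√(3 + b)
62*W(-5, -2) + 159 = 62*(-5*(1 + √(3 - 2))) + 159 = 62*(-5*(1 + √1)) + 159 = 62*(-5*(1 + 1)) + 159 = 62*(-5*2) + 159 = 62*(-10) + 159 = -620 + 159 = -461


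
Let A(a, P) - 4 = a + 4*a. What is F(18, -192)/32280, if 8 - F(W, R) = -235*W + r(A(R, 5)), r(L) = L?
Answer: 2597/16140 ≈ 0.16090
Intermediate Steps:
A(a, P) = 4 + 5*a (A(a, P) = 4 + (a + 4*a) = 4 + 5*a)
F(W, R) = 4 - 5*R + 235*W (F(W, R) = 8 - (-235*W + (4 + 5*R)) = 8 - (4 - 235*W + 5*R) = 8 + (-4 - 5*R + 235*W) = 4 - 5*R + 235*W)
F(18, -192)/32280 = (4 - 5*(-192) + 235*18)/32280 = (4 + 960 + 4230)*(1/32280) = 5194*(1/32280) = 2597/16140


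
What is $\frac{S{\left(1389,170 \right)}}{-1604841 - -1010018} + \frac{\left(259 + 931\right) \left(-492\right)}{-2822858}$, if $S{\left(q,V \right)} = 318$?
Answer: $\frac{173679650598}{839550432067} \approx 0.20687$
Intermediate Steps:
$\frac{S{\left(1389,170 \right)}}{-1604841 - -1010018} + \frac{\left(259 + 931\right) \left(-492\right)}{-2822858} = \frac{318}{-1604841 - -1010018} + \frac{\left(259 + 931\right) \left(-492\right)}{-2822858} = \frac{318}{-1604841 + 1010018} + 1190 \left(-492\right) \left(- \frac{1}{2822858}\right) = \frac{318}{-594823} - - \frac{292740}{1411429} = 318 \left(- \frac{1}{594823}\right) + \frac{292740}{1411429} = - \frac{318}{594823} + \frac{292740}{1411429} = \frac{173679650598}{839550432067}$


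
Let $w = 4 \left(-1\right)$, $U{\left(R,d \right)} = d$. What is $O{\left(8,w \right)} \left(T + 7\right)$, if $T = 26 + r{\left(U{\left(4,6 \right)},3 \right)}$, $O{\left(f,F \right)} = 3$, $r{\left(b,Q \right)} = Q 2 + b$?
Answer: $135$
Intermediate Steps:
$w = -4$
$r{\left(b,Q \right)} = b + 2 Q$ ($r{\left(b,Q \right)} = 2 Q + b = b + 2 Q$)
$T = 38$ ($T = 26 + \left(6 + 2 \cdot 3\right) = 26 + \left(6 + 6\right) = 26 + 12 = 38$)
$O{\left(8,w \right)} \left(T + 7\right) = 3 \left(38 + 7\right) = 3 \cdot 45 = 135$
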